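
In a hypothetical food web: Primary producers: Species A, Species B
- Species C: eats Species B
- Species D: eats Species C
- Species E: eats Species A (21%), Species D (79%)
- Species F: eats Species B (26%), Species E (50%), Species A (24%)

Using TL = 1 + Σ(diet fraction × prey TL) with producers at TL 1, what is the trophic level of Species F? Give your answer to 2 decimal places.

Species C: 1 + 1 = 2
Species D: 1 + 2 = 3
Species E: 1 + (0.21×1 + 0.79×3) = 3.58
Species F: 1 + (0.26×1 + 0.5×3.58 + 0.24×1) = 3.29

3.29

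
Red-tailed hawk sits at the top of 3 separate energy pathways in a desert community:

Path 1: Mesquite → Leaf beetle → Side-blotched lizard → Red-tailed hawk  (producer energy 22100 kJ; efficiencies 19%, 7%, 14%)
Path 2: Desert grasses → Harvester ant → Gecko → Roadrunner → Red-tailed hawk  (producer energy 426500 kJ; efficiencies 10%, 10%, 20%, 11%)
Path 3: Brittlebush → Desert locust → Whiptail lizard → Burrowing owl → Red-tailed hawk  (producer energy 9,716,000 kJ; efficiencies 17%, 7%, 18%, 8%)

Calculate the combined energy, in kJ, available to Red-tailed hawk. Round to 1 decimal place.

Path 1: 22100 × 0.19 × 0.07 × 0.14 = 41.1502 kJ
Path 2: 426500 × 0.1 × 0.1 × 0.2 × 0.11 = 93.83 kJ
Path 3: 9716000 × 0.17 × 0.07 × 0.18 × 0.08 = 1664.93376 kJ
Total at Red-tailed hawk: 41.1502 + 93.83 + 1664.93376 = 1799.91396 kJ

1799.9 kJ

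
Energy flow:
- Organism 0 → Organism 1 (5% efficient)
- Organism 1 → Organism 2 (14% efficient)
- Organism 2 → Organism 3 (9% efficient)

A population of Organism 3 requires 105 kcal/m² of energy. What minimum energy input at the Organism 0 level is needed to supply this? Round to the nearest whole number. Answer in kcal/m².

Cumulative transfer efficiency: 0.05 × 0.14 × 0.09 = 0.00063
Organism 0 energy = 105 / 0.00063 = 166667 kcal/m²

166667 kcal/m²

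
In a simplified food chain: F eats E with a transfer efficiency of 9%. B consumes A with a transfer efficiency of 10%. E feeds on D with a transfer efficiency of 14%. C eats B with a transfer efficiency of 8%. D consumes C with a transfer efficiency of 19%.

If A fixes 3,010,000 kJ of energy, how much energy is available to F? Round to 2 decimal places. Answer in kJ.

57.65 kJ

B: 3010000 × 0.1 = 301000 kJ
C: 301000 × 0.08 = 24080 kJ
D: 24080 × 0.19 = 4575.2 kJ
E: 4575.2 × 0.14 = 640.528 kJ
F: 640.528 × 0.09 = 57.64752 kJ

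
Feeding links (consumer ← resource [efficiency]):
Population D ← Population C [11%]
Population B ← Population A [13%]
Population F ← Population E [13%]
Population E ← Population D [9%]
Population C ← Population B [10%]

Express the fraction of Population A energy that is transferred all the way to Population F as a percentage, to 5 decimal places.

0.00167%

Product of link efficiencies: 0.13 × 0.1 × 0.11 × 0.09 × 0.13 = 0.000016731
As a percentage: 0.000016731 × 100 = 0.00167%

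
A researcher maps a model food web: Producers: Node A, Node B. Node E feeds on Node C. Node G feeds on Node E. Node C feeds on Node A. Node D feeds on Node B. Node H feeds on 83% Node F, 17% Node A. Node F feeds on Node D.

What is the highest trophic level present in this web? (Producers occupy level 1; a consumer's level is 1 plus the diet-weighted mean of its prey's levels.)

Node C: 1 + 1 = 2
Node D: 1 + 1 = 2
Node E: 1 + 2 = 3
Node F: 1 + 2 = 3
Node G: 1 + 3 = 4
Node H: 1 + (0.83×3 + 0.17×1) = 3.66

4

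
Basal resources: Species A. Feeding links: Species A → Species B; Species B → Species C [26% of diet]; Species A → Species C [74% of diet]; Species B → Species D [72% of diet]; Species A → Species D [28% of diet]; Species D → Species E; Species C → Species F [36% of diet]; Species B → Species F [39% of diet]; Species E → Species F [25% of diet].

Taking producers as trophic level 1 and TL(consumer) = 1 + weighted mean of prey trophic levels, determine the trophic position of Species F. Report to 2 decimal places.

3.52

Species B: 1 + 1 = 2
Species C: 1 + (0.26×2 + 0.74×1) = 2.26
Species D: 1 + (0.72×2 + 0.28×1) = 2.72
Species E: 1 + 2.72 = 3.72
Species F: 1 + (0.36×2.26 + 0.39×2 + 0.25×3.72) = 3.5236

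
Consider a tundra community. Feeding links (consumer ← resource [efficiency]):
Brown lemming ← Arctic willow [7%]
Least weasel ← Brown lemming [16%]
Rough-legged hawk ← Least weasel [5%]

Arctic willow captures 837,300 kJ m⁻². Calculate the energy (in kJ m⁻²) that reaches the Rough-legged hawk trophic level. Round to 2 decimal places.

468.89 kJ m⁻²

Brown lemming: 837300 × 0.07 = 58611 kJ m⁻²
Least weasel: 58611 × 0.16 = 9377.76 kJ m⁻²
Rough-legged hawk: 9377.76 × 0.05 = 468.888 kJ m⁻²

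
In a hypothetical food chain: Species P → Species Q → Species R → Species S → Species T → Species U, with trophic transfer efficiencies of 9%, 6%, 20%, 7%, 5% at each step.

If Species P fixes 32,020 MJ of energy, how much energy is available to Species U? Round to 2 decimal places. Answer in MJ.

0.12 MJ

Species Q: 32020 × 0.09 = 2881.8 MJ
Species R: 2881.8 × 0.06 = 172.908 MJ
Species S: 172.908 × 0.2 = 34.5816 MJ
Species T: 34.5816 × 0.07 = 2.420712 MJ
Species U: 2.420712 × 0.05 = 0.1210356 MJ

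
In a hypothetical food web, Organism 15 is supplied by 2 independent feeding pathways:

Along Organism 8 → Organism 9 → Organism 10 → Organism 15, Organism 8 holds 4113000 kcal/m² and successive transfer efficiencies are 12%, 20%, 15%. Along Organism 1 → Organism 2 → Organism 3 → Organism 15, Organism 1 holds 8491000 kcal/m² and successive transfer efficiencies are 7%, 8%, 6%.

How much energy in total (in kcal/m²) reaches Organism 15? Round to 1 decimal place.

17659.8 kcal/m²

Via Organism 8: 4113000 × 0.12 × 0.2 × 0.15 = 14806.8 kcal/m²
Via Organism 1: 8491000 × 0.07 × 0.08 × 0.06 = 2852.976 kcal/m²
Total at Organism 15: 14806.8 + 2852.976 = 17659.776 kcal/m²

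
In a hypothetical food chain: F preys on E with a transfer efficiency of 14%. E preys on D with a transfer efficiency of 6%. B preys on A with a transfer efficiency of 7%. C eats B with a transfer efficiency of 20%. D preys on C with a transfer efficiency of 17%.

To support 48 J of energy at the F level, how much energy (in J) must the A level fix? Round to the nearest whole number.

2400960 J

Cumulative transfer efficiency: 0.07 × 0.2 × 0.17 × 0.06 × 0.14 = 0.000019992
A energy = 48 / 0.000019992 = 2400960 J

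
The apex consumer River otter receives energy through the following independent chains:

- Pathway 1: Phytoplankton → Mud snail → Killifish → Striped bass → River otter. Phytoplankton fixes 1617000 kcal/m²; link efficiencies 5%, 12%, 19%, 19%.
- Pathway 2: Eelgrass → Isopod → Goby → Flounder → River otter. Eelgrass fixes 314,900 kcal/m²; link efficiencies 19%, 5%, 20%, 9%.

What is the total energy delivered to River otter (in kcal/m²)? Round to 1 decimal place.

404.1 kcal/m²

Pathway 1: 1617000 × 0.05 × 0.12 × 0.19 × 0.19 = 350.2422 kcal/m²
Pathway 2: 314900 × 0.19 × 0.05 × 0.2 × 0.09 = 53.8479 kcal/m²
Total at River otter: 350.2422 + 53.8479 = 404.0901 kcal/m²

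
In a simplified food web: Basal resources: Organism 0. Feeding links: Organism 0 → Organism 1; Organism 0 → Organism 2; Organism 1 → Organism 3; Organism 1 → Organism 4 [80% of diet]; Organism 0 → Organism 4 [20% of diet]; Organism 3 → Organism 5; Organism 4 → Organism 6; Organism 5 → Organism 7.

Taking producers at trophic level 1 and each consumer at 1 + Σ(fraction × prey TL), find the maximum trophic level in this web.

5

Organism 1: 1 + 1 = 2
Organism 2: 1 + 1 = 2
Organism 3: 1 + 2 = 3
Organism 4: 1 + (0.8×2 + 0.2×1) = 2.8
Organism 5: 1 + 3 = 4
Organism 6: 1 + 2.8 = 3.8
Organism 7: 1 + 4 = 5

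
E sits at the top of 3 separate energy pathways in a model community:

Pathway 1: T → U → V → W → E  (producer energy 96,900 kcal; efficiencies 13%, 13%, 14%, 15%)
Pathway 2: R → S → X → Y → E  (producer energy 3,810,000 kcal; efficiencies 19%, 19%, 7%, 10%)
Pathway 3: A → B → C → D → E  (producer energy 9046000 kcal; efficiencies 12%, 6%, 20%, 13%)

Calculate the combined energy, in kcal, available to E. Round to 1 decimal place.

Pathway 1: 96900 × 0.13 × 0.13 × 0.14 × 0.15 = 34.38981 kcal
Pathway 2: 3810000 × 0.19 × 0.19 × 0.07 × 0.1 = 962.787 kcal
Pathway 3: 9046000 × 0.12 × 0.06 × 0.2 × 0.13 = 1693.4112 kcal
Total at E: 34.38981 + 962.787 + 1693.4112 = 2690.58801 kcal

2690.6 kcal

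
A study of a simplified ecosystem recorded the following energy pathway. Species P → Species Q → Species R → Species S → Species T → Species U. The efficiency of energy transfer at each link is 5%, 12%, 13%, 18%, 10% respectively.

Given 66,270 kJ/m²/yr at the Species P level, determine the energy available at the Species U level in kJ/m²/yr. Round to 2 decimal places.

0.93 kJ/m²/yr

Species Q: 66270 × 0.05 = 3313.5 kJ/m²/yr
Species R: 3313.5 × 0.12 = 397.62 kJ/m²/yr
Species S: 397.62 × 0.13 = 51.6906 kJ/m²/yr
Species T: 51.6906 × 0.18 = 9.304308 kJ/m²/yr
Species U: 9.304308 × 0.1 = 0.9304308 kJ/m²/yr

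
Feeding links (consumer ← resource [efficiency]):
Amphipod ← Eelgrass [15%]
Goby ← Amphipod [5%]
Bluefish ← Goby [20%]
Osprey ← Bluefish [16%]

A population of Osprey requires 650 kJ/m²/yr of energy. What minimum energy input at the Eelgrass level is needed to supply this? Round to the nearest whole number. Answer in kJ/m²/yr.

2708333 kJ/m²/yr

Cumulative transfer efficiency: 0.15 × 0.05 × 0.2 × 0.16 = 0.00024
Eelgrass energy = 650 / 0.00024 = 2708333 kJ/m²/yr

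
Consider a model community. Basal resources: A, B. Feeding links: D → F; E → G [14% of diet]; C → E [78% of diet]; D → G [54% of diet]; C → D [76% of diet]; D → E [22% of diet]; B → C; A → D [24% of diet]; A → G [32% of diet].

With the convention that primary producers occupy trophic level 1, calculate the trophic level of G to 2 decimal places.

C: 1 + 1 = 2
D: 1 + (0.76×2 + 0.24×1) = 2.76
E: 1 + (0.78×2 + 0.22×2.76) = 3.1672
F: 1 + 2.76 = 3.76
G: 1 + (0.32×1 + 0.14×3.1672 + 0.54×2.76) = 3.253808

3.25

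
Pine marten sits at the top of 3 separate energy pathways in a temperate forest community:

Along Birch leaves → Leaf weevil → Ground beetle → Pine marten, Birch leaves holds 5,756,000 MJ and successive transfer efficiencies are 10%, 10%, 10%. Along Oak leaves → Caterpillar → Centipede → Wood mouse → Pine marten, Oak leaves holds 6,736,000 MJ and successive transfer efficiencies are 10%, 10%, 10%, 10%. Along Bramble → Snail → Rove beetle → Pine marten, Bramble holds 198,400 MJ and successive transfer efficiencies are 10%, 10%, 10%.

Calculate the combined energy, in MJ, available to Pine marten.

6628 MJ

Via Birch leaves: 5756000 × 0.1 × 0.1 × 0.1 = 5756 MJ
Via Oak leaves: 6736000 × 0.1 × 0.1 × 0.1 × 0.1 = 673.6 MJ
Via Bramble: 198400 × 0.1 × 0.1 × 0.1 = 198.4 MJ
Total at Pine marten: 5756 + 673.6 + 198.4 = 6628 MJ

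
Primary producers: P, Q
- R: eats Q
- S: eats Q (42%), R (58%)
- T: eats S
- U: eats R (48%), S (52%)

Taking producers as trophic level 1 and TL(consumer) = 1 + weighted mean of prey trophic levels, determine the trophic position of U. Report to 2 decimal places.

R: 1 + 1 = 2
S: 1 + (0.42×1 + 0.58×2) = 2.58
T: 1 + 2.58 = 3.58
U: 1 + (0.48×2 + 0.52×2.58) = 3.3016

3.30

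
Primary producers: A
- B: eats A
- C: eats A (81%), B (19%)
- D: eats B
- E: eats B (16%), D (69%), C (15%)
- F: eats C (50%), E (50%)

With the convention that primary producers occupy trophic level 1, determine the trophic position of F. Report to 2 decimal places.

B: 1 + 1 = 2
C: 1 + (0.81×1 + 0.19×2) = 2.19
D: 1 + 2 = 3
E: 1 + (0.16×2 + 0.69×3 + 0.15×2.19) = 3.7185
F: 1 + (0.5×2.19 + 0.5×3.7185) = 3.95425

3.95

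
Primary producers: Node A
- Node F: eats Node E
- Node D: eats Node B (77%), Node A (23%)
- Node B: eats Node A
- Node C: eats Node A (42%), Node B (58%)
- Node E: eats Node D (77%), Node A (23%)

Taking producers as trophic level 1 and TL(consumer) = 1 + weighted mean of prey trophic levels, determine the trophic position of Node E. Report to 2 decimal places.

3.36

Node B: 1 + 1 = 2
Node C: 1 + (0.42×1 + 0.58×2) = 2.58
Node D: 1 + (0.77×2 + 0.23×1) = 2.77
Node E: 1 + (0.77×2.77 + 0.23×1) = 3.3629
Node F: 1 + 3.3629 = 4.3629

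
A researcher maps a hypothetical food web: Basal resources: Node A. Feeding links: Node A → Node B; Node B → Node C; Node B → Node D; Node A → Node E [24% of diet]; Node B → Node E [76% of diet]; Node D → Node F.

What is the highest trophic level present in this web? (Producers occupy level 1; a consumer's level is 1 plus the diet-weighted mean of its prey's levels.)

4

Node B: 1 + 1 = 2
Node C: 1 + 2 = 3
Node D: 1 + 2 = 3
Node E: 1 + (0.24×1 + 0.76×2) = 2.76
Node F: 1 + 3 = 4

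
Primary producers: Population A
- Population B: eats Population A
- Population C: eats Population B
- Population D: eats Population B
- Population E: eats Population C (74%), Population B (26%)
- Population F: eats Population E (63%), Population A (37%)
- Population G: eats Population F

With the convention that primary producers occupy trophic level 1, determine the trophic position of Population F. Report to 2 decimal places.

3.73

Population B: 1 + 1 = 2
Population C: 1 + 2 = 3
Population D: 1 + 2 = 3
Population E: 1 + (0.74×3 + 0.26×2) = 3.74
Population F: 1 + (0.63×3.74 + 0.37×1) = 3.7262
Population G: 1 + 3.7262 = 4.7262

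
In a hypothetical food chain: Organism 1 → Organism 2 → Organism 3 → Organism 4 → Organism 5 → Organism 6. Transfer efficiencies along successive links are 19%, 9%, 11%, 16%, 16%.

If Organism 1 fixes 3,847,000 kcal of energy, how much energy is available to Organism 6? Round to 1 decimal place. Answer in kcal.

Organism 2: 3847000 × 0.19 = 730930 kcal
Organism 3: 730930 × 0.09 = 65783.7 kcal
Organism 4: 65783.7 × 0.11 = 7236.207 kcal
Organism 5: 7236.207 × 0.16 = 1157.79312 kcal
Organism 6: 1157.79312 × 0.16 = 185.2468992 kcal

185.2 kcal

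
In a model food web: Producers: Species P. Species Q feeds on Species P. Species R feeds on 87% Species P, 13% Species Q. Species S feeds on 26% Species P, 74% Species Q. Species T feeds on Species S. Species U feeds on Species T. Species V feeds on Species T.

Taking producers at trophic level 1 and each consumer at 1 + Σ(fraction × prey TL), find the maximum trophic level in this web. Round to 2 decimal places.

4.74

Species Q: 1 + 1 = 2
Species R: 1 + (0.87×1 + 0.13×2) = 2.13
Species S: 1 + (0.26×1 + 0.74×2) = 2.74
Species T: 1 + 2.74 = 3.74
Species U: 1 + 3.74 = 4.74
Species V: 1 + 3.74 = 4.74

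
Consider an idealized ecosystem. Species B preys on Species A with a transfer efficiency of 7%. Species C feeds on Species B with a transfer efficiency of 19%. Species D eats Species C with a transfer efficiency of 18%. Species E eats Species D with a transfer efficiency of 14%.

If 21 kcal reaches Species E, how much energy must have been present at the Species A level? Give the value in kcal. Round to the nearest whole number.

62657 kcal

Cumulative transfer efficiency: 0.07 × 0.19 × 0.18 × 0.14 = 0.00033516
Species A energy = 21 / 0.00033516 = 62657 kcal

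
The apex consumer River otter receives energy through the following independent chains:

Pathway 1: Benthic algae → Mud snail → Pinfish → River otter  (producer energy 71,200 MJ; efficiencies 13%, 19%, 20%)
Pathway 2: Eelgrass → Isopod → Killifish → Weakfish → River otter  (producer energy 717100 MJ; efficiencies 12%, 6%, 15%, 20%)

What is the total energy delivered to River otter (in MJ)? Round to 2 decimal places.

Pathway 1: 71200 × 0.13 × 0.19 × 0.2 = 351.728 MJ
Pathway 2: 717100 × 0.12 × 0.06 × 0.15 × 0.2 = 154.8936 MJ
Total at River otter: 351.728 + 154.8936 = 506.6216 MJ

506.62 MJ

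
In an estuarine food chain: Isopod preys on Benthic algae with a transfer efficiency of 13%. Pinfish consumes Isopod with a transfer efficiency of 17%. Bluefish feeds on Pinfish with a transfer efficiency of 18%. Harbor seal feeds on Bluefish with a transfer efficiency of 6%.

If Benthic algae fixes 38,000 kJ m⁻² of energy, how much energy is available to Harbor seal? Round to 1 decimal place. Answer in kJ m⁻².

Isopod: 38000 × 0.13 = 4940 kJ m⁻²
Pinfish: 4940 × 0.17 = 839.8 kJ m⁻²
Bluefish: 839.8 × 0.18 = 151.164 kJ m⁻²
Harbor seal: 151.164 × 0.06 = 9.06984 kJ m⁻²

9.1 kJ m⁻²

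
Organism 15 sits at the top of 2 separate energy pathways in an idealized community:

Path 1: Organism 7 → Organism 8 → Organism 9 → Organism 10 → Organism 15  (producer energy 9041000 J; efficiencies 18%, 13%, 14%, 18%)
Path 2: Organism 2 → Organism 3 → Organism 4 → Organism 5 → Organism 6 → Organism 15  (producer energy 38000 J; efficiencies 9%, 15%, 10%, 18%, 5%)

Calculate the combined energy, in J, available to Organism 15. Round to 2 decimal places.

5331.76 J

Path 1: 9041000 × 0.18 × 0.13 × 0.14 × 0.18 = 5331.29688 J
Path 2: 38000 × 0.09 × 0.15 × 0.1 × 0.18 × 0.05 = 0.4617 J
Total at Organism 15: 5331.29688 + 0.4617 = 5331.75858 J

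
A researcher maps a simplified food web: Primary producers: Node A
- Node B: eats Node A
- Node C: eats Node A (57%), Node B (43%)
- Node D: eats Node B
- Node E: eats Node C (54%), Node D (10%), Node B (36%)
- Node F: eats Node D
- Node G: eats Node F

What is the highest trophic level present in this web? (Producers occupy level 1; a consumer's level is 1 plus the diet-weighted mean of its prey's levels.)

Node B: 1 + 1 = 2
Node C: 1 + (0.57×1 + 0.43×2) = 2.43
Node D: 1 + 2 = 3
Node E: 1 + (0.54×2.43 + 0.1×3 + 0.36×2) = 3.3322
Node F: 1 + 3 = 4
Node G: 1 + 4 = 5

5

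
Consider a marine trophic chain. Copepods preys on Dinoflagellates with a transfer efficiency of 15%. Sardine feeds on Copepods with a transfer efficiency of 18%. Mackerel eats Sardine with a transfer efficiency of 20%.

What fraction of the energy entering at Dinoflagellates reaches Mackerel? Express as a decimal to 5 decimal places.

Product of link efficiencies: 0.15 × 0.18 × 0.2 = 0.0054

0.00540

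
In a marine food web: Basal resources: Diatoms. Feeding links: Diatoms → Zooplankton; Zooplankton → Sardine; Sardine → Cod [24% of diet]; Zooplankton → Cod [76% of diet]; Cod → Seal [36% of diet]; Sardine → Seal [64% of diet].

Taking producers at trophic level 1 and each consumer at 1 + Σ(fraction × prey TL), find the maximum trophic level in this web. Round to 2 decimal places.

Zooplankton: 1 + 1 = 2
Sardine: 1 + 2 = 3
Cod: 1 + (0.24×3 + 0.76×2) = 3.24
Seal: 1 + (0.36×3.24 + 0.64×3) = 4.0864

4.09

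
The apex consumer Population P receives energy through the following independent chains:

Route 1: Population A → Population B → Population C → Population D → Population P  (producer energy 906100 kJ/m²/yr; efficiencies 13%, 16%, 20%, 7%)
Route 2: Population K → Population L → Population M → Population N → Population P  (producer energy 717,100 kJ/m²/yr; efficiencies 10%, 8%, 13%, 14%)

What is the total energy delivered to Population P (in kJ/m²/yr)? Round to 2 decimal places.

368.27 kJ/m²/yr

Route 1: 906100 × 0.13 × 0.16 × 0.2 × 0.07 = 263.85632 kJ/m²/yr
Route 2: 717100 × 0.1 × 0.08 × 0.13 × 0.14 = 104.40976 kJ/m²/yr
Total at Population P: 263.85632 + 104.40976 = 368.26608 kJ/m²/yr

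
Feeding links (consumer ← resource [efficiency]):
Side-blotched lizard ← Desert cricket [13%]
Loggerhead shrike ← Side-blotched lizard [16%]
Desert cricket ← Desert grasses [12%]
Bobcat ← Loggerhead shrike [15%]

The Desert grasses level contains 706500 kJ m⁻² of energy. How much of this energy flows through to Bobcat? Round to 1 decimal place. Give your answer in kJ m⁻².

264.5 kJ m⁻²

Desert cricket: 706500 × 0.12 = 84780 kJ m⁻²
Side-blotched lizard: 84780 × 0.13 = 11021.4 kJ m⁻²
Loggerhead shrike: 11021.4 × 0.16 = 1763.424 kJ m⁻²
Bobcat: 1763.424 × 0.15 = 264.5136 kJ m⁻²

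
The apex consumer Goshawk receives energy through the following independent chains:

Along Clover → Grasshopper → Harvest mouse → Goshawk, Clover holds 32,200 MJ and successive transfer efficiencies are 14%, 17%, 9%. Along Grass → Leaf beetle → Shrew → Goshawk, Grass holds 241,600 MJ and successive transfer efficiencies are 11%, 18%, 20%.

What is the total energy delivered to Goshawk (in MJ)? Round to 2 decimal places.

1025.71 MJ

Via Clover: 32200 × 0.14 × 0.17 × 0.09 = 68.9724 MJ
Via Grass: 241600 × 0.11 × 0.18 × 0.2 = 956.736 MJ
Total at Goshawk: 68.9724 + 956.736 = 1025.7084 MJ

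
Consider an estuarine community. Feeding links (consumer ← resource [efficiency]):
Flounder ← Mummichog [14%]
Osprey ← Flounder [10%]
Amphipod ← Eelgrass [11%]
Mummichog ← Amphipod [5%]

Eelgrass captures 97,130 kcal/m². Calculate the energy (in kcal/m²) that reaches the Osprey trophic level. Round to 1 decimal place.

Amphipod: 97130 × 0.11 = 10684.3 kcal/m²
Mummichog: 10684.3 × 0.05 = 534.215 kcal/m²
Flounder: 534.215 × 0.14 = 74.7901 kcal/m²
Osprey: 74.7901 × 0.1 = 7.47901 kcal/m²

7.5 kcal/m²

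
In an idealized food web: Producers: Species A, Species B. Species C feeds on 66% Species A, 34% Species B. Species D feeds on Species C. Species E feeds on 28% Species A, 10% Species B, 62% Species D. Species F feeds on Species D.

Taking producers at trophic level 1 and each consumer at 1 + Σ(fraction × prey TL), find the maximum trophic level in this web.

4

Species C: 1 + (0.66×1 + 0.34×1) = 2
Species D: 1 + 2 = 3
Species E: 1 + (0.28×1 + 0.1×1 + 0.62×3) = 3.24
Species F: 1 + 3 = 4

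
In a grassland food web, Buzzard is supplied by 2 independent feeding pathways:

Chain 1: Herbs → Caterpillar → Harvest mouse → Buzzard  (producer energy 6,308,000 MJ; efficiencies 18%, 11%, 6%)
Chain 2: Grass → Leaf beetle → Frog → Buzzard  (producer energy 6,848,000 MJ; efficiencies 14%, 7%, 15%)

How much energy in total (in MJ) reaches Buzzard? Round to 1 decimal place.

Chain 1: 6308000 × 0.18 × 0.11 × 0.06 = 7493.904 MJ
Chain 2: 6848000 × 0.14 × 0.07 × 0.15 = 10066.56 MJ
Total at Buzzard: 7493.904 + 10066.56 = 17560.464 MJ

17560.5 MJ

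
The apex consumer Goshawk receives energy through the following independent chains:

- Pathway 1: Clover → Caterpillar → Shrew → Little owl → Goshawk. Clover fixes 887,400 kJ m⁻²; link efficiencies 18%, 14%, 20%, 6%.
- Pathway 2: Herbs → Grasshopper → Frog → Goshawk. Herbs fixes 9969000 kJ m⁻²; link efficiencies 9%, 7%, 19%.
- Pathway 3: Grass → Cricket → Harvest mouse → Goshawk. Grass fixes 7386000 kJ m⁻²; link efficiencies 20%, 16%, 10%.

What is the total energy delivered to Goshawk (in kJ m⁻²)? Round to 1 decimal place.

Pathway 1: 887400 × 0.18 × 0.14 × 0.2 × 0.06 = 268.34976 kJ m⁻²
Pathway 2: 9969000 × 0.09 × 0.07 × 0.19 = 11932.893 kJ m⁻²
Pathway 3: 7386000 × 0.2 × 0.16 × 0.1 = 23635.2 kJ m⁻²
Total at Goshawk: 268.34976 + 11932.893 + 23635.2 = 35836.44276 kJ m⁻²

35836.4 kJ m⁻²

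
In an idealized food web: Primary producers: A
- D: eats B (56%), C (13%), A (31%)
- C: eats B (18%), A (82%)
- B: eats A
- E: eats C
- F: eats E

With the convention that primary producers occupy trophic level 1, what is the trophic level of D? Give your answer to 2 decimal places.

B: 1 + 1 = 2
C: 1 + (0.18×2 + 0.82×1) = 2.18
D: 1 + (0.56×2 + 0.13×2.18 + 0.31×1) = 2.7134
E: 1 + 2.18 = 3.18
F: 1 + 3.18 = 4.18

2.71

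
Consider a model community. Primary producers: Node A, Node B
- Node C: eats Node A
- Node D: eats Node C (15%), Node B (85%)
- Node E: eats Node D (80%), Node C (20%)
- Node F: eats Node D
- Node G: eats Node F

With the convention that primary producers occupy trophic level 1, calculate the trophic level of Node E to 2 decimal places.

Node C: 1 + 1 = 2
Node D: 1 + (0.15×2 + 0.85×1) = 2.15
Node E: 1 + (0.8×2.15 + 0.2×2) = 3.12
Node F: 1 + 2.15 = 3.15
Node G: 1 + 3.15 = 4.15

3.12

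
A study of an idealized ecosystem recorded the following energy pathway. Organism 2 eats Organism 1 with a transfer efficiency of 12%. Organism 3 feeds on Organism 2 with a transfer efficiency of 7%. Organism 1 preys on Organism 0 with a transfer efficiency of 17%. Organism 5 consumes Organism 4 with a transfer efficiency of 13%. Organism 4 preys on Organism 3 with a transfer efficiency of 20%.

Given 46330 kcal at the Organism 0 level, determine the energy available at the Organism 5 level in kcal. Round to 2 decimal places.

1.72 kcal

Organism 1: 46330 × 0.17 = 7876.1 kcal
Organism 2: 7876.1 × 0.12 = 945.132 kcal
Organism 3: 945.132 × 0.07 = 66.15924 kcal
Organism 4: 66.15924 × 0.2 = 13.231848 kcal
Organism 5: 13.231848 × 0.13 = 1.72014024 kcal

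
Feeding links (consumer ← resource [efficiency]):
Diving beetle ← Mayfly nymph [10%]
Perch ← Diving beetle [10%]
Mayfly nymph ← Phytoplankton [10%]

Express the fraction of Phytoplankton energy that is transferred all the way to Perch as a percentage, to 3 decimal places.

0.100%

Product of link efficiencies: 0.1 × 0.1 × 0.1 = 0.001
As a percentage: 0.001 × 100 = 0.100%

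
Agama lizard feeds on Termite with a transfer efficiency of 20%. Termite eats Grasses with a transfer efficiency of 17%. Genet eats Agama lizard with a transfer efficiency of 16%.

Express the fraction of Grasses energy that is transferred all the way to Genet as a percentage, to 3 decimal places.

0.544%

Product of link efficiencies: 0.17 × 0.2 × 0.16 = 0.00544
As a percentage: 0.00544 × 100 = 0.544%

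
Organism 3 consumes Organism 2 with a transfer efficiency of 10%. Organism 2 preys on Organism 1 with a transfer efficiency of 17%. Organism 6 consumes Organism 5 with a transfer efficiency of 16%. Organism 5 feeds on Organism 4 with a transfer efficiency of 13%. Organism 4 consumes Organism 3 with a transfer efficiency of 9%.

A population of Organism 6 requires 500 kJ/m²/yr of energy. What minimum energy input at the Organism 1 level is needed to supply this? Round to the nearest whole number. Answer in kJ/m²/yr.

Cumulative transfer efficiency: 0.17 × 0.1 × 0.09 × 0.13 × 0.16 = 0.000031824
Organism 1 energy = 500 / 0.000031824 = 15711413 kJ/m²/yr

15711413 kJ/m²/yr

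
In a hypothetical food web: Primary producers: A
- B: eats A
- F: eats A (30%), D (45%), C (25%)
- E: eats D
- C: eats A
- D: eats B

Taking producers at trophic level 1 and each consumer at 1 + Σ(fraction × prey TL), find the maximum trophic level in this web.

B: 1 + 1 = 2
C: 1 + 1 = 2
D: 1 + 2 = 3
E: 1 + 3 = 4
F: 1 + (0.3×1 + 0.45×3 + 0.25×2) = 3.15

4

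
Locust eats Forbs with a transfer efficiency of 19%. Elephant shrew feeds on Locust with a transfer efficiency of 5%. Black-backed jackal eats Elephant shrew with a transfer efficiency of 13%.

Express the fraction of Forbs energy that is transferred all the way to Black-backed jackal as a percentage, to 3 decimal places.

Product of link efficiencies: 0.19 × 0.05 × 0.13 = 0.001235
As a percentage: 0.001235 × 100 = 0.124%

0.124%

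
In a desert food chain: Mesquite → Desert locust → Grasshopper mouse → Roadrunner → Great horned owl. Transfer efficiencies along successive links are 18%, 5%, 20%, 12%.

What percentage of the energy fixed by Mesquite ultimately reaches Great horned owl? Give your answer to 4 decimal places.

0.0216%

Product of link efficiencies: 0.18 × 0.05 × 0.2 × 0.12 = 0.000216
As a percentage: 0.000216 × 100 = 0.0216%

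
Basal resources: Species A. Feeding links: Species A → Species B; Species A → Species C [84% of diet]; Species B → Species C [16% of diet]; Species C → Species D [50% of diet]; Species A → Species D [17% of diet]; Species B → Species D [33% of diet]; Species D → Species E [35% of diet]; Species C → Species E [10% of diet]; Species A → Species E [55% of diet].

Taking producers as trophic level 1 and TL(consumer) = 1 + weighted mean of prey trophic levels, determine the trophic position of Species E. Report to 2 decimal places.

2.78

Species B: 1 + 1 = 2
Species C: 1 + (0.84×1 + 0.16×2) = 2.16
Species D: 1 + (0.5×2.16 + 0.17×1 + 0.33×2) = 2.91
Species E: 1 + (0.35×2.91 + 0.1×2.16 + 0.55×1) = 2.7845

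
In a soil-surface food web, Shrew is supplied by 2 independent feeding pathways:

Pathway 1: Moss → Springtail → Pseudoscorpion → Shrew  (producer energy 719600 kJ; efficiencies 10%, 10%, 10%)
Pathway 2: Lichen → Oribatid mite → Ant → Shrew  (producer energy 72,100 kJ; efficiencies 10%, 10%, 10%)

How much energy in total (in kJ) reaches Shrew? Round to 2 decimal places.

791.70 kJ

Pathway 1: 719600 × 0.1 × 0.1 × 0.1 = 719.6 kJ
Pathway 2: 72100 × 0.1 × 0.1 × 0.1 = 72.1 kJ
Total at Shrew: 719.6 + 72.1 = 791.7 kJ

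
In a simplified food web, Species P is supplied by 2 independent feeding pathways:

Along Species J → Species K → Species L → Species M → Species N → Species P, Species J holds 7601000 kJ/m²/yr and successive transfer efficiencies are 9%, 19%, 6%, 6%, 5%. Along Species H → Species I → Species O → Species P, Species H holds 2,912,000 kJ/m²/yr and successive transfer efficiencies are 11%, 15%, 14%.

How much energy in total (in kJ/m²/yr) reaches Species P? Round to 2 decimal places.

6750.12 kJ/m²/yr

Via Species J: 7601000 × 0.09 × 0.19 × 0.06 × 0.06 × 0.05 = 23.395878 kJ/m²/yr
Via Species H: 2912000 × 0.11 × 0.15 × 0.14 = 6726.72 kJ/m²/yr
Total at Species P: 23.395878 + 6726.72 = 6750.115878 kJ/m²/yr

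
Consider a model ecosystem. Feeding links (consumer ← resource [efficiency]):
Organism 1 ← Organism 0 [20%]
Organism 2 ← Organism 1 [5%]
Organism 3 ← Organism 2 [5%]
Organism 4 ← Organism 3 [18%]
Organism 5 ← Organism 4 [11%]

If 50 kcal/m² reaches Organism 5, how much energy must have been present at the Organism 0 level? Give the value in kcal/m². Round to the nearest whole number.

Cumulative transfer efficiency: 0.2 × 0.05 × 0.05 × 0.18 × 0.11 = 0.0000099
Organism 0 energy = 50 / 0.0000099 = 5050505 kcal/m²

5050505 kcal/m²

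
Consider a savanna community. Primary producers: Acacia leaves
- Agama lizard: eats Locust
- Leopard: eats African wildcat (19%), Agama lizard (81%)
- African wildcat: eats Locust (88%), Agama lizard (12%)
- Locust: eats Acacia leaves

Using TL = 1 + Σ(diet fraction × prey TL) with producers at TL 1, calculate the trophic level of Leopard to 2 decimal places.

Locust: 1 + 1 = 2
Agama lizard: 1 + 2 = 3
African wildcat: 1 + (0.88×2 + 0.12×3) = 3.12
Leopard: 1 + (0.19×3.12 + 0.81×3) = 4.0228

4.02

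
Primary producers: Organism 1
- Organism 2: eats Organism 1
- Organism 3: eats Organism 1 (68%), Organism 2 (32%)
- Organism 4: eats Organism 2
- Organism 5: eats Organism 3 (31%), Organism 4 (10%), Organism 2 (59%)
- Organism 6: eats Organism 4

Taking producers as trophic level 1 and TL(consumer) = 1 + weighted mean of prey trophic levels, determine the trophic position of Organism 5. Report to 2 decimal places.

Organism 2: 1 + 1 = 2
Organism 3: 1 + (0.68×1 + 0.32×2) = 2.32
Organism 4: 1 + 2 = 3
Organism 5: 1 + (0.31×2.32 + 0.1×3 + 0.59×2) = 3.1992
Organism 6: 1 + 3 = 4

3.20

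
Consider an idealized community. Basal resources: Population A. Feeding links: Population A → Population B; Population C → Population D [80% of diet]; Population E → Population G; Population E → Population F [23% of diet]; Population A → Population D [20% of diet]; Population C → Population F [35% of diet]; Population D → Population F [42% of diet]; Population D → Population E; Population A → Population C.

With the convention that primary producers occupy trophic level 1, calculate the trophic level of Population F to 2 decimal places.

3.75

Population B: 1 + 1 = 2
Population C: 1 + 1 = 2
Population D: 1 + (0.8×2 + 0.2×1) = 2.8
Population E: 1 + 2.8 = 3.8
Population F: 1 + (0.35×2 + 0.23×3.8 + 0.42×2.8) = 3.75
Population G: 1 + 3.8 = 4.8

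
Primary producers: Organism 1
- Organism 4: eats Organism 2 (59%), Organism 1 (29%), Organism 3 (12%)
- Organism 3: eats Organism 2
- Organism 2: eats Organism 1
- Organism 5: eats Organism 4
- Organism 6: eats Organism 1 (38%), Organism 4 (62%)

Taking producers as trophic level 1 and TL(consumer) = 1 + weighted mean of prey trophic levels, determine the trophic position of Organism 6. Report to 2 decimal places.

Organism 2: 1 + 1 = 2
Organism 3: 1 + 2 = 3
Organism 4: 1 + (0.59×2 + 0.29×1 + 0.12×3) = 2.83
Organism 5: 1 + 2.83 = 3.83
Organism 6: 1 + (0.38×1 + 0.62×2.83) = 3.1346

3.13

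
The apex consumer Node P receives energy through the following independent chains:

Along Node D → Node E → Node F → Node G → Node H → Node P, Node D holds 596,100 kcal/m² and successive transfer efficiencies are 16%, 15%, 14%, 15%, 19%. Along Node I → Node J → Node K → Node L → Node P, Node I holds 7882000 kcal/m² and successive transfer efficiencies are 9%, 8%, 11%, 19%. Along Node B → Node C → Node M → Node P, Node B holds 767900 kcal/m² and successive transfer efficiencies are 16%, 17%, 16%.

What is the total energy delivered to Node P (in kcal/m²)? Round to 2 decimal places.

Via Node D: 596100 × 0.16 × 0.15 × 0.14 × 0.15 × 0.19 = 57.082536 kcal/m²
Via Node I: 7882000 × 0.09 × 0.08 × 0.11 × 0.19 = 1186.08336 kcal/m²
Via Node B: 767900 × 0.16 × 0.17 × 0.16 = 3341.9008 kcal/m²
Total at Node P: 57.082536 + 1186.08336 + 3341.9008 = 4585.066696 kcal/m²

4585.07 kcal/m²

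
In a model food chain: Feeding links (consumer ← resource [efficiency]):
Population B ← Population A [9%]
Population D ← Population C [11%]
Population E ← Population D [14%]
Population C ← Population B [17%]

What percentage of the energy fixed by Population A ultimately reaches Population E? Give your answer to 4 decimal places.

0.0236%

Product of link efficiencies: 0.09 × 0.17 × 0.11 × 0.14 = 0.00023562
As a percentage: 0.00023562 × 100 = 0.0236%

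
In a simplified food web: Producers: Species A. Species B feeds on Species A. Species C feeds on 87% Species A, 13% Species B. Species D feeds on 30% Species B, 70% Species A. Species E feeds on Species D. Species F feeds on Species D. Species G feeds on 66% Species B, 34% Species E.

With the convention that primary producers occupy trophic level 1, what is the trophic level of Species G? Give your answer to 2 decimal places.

Species B: 1 + 1 = 2
Species C: 1 + (0.87×1 + 0.13×2) = 2.13
Species D: 1 + (0.3×2 + 0.7×1) = 2.3
Species E: 1 + 2.3 = 3.3
Species F: 1 + 2.3 = 3.3
Species G: 1 + (0.66×2 + 0.34×3.3) = 3.442

3.44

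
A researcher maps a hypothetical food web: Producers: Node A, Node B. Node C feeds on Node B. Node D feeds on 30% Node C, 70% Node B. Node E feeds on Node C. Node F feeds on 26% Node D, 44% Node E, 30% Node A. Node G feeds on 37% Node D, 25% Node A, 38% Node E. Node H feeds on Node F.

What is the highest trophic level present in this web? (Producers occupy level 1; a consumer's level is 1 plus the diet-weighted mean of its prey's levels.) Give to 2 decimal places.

Node C: 1 + 1 = 2
Node D: 1 + (0.3×2 + 0.7×1) = 2.3
Node E: 1 + 2 = 3
Node F: 1 + (0.26×2.3 + 0.44×3 + 0.3×1) = 3.218
Node G: 1 + (0.37×2.3 + 0.25×1 + 0.38×3) = 3.241
Node H: 1 + 3.218 = 4.218

4.22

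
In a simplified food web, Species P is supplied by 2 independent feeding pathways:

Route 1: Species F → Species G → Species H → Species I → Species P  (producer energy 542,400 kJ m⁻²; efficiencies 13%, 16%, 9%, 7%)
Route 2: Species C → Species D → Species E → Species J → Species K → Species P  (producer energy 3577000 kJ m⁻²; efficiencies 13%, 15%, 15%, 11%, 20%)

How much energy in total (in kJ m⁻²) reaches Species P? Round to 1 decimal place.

301.3 kJ m⁻²

Route 1: 542400 × 0.13 × 0.16 × 0.09 × 0.07 = 71.076096 kJ m⁻²
Route 2: 3577000 × 0.13 × 0.15 × 0.15 × 0.11 × 0.2 = 230.17995 kJ m⁻²
Total at Species P: 71.076096 + 230.17995 = 301.256046 kJ m⁻²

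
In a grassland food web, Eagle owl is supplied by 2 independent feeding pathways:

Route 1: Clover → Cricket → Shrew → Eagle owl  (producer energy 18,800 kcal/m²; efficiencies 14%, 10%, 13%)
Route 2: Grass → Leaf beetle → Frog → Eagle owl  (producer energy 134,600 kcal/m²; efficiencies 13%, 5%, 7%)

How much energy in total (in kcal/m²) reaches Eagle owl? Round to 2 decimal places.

Route 1: 18800 × 0.14 × 0.1 × 0.13 = 34.216 kcal/m²
Route 2: 134600 × 0.13 × 0.05 × 0.07 = 61.243 kcal/m²
Total at Eagle owl: 34.216 + 61.243 = 95.459 kcal/m²

95.46 kcal/m²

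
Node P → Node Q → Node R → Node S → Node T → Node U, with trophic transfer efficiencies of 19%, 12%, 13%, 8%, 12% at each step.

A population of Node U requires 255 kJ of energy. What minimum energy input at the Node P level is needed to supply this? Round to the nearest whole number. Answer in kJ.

8961707 kJ

Cumulative transfer efficiency: 0.19 × 0.12 × 0.13 × 0.08 × 0.12 = 0.0000284544
Node P energy = 255 / 0.0000284544 = 8961707 kJ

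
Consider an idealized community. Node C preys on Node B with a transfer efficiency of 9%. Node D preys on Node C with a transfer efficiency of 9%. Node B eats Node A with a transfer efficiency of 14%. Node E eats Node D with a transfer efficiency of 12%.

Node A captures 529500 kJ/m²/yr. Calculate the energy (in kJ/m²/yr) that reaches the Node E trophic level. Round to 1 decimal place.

Node B: 529500 × 0.14 = 74130 kJ/m²/yr
Node C: 74130 × 0.09 = 6671.7 kJ/m²/yr
Node D: 6671.7 × 0.09 = 600.453 kJ/m²/yr
Node E: 600.453 × 0.12 = 72.05436 kJ/m²/yr

72.1 kJ/m²/yr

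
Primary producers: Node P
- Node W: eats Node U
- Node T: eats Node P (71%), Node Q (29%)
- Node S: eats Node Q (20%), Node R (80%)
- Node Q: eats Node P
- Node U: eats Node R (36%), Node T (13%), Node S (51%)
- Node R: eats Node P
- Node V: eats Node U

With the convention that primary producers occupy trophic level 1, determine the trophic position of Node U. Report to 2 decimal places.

3.55

Node Q: 1 + 1 = 2
Node R: 1 + 1 = 2
Node S: 1 + (0.2×2 + 0.8×2) = 3
Node T: 1 + (0.71×1 + 0.29×2) = 2.29
Node U: 1 + (0.36×2 + 0.13×2.29 + 0.51×3) = 3.5477
Node V: 1 + 3.5477 = 4.5477
Node W: 1 + 3.5477 = 4.5477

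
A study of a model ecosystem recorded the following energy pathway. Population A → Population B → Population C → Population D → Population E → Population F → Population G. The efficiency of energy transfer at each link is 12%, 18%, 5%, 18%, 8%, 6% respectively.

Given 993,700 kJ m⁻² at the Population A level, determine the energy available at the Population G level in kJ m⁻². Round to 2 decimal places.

Population B: 993700 × 0.12 = 119244 kJ m⁻²
Population C: 119244 × 0.18 = 21463.92 kJ m⁻²
Population D: 21463.92 × 0.05 = 1073.196 kJ m⁻²
Population E: 1073.196 × 0.18 = 193.17528 kJ m⁻²
Population F: 193.17528 × 0.08 = 15.4540224 kJ m⁻²
Population G: 15.4540224 × 0.06 = 0.927241344 kJ m⁻²

0.93 kJ m⁻²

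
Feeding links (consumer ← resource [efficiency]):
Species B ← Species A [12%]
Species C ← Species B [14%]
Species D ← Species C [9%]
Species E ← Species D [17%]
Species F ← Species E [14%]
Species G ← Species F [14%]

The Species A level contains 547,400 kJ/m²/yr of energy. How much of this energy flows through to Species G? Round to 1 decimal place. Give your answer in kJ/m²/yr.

2.8 kJ/m²/yr

Species B: 547400 × 0.12 = 65688 kJ/m²/yr
Species C: 65688 × 0.14 = 9196.32 kJ/m²/yr
Species D: 9196.32 × 0.09 = 827.6688 kJ/m²/yr
Species E: 827.6688 × 0.17 = 140.703696 kJ/m²/yr
Species F: 140.703696 × 0.14 = 19.69851744 kJ/m²/yr
Species G: 19.69851744 × 0.14 = 2.7577924416 kJ/m²/yr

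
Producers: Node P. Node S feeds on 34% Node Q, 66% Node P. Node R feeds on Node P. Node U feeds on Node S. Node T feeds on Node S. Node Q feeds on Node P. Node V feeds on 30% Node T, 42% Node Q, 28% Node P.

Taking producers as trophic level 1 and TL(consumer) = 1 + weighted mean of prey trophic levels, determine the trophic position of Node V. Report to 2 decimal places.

3.12

Node Q: 1 + 1 = 2
Node R: 1 + 1 = 2
Node S: 1 + (0.34×2 + 0.66×1) = 2.34
Node T: 1 + 2.34 = 3.34
Node U: 1 + 2.34 = 3.34
Node V: 1 + (0.3×3.34 + 0.42×2 + 0.28×1) = 3.122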